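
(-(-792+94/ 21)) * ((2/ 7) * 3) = 33076/ 49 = 675.02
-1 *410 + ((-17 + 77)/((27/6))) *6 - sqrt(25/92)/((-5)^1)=-330 + sqrt(23)/46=-329.90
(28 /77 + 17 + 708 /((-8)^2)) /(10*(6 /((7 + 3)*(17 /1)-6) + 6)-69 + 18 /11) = -205123 /50496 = -4.06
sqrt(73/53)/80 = sqrt(3869)/4240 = 0.01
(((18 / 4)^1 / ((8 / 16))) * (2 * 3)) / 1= 54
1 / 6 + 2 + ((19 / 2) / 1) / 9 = 29 / 9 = 3.22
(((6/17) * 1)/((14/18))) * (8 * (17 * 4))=1728/7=246.86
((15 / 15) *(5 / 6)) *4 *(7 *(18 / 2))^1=210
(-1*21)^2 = 441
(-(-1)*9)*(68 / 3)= 204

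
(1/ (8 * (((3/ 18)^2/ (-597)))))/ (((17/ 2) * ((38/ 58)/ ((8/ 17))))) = -1246536/ 5491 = -227.01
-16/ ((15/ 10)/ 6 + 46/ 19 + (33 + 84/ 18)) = -3648/ 9197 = -0.40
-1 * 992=-992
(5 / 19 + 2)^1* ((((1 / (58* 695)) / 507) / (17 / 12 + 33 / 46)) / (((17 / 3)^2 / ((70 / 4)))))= 62307 / 2203262492561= 0.00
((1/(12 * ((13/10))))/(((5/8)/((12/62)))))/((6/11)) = 44/1209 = 0.04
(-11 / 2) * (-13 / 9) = 7.94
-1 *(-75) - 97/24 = 1703/24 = 70.96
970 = 970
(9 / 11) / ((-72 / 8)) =-1 / 11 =-0.09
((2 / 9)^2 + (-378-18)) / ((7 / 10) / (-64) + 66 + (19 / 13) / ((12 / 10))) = -266839040 / 45292149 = -5.89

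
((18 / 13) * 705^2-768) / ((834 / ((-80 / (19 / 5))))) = -595764400 / 34333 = -17352.53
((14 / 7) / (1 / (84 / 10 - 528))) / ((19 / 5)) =-5196 / 19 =-273.47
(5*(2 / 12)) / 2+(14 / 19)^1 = 263 / 228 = 1.15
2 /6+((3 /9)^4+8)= 676 /81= 8.35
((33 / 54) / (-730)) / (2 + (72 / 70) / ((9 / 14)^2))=-11 / 58984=-0.00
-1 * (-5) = 5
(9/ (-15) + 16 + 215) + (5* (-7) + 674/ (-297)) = 286799/ 1485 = 193.13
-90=-90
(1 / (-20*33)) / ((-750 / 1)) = 0.00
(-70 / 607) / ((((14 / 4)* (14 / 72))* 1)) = -720 / 4249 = -0.17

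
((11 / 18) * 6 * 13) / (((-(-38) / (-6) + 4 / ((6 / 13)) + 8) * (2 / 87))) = 12441 / 62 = 200.66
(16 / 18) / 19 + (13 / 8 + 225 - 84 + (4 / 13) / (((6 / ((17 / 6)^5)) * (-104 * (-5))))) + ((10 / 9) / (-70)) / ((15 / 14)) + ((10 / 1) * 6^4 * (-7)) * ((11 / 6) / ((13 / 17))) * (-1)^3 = 217638.06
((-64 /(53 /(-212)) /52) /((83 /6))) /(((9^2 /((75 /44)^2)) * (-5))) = -1000 /391677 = -0.00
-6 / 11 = -0.55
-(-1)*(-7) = -7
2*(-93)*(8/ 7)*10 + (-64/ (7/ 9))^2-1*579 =199245/ 49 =4066.22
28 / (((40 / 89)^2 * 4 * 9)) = 55447 / 14400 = 3.85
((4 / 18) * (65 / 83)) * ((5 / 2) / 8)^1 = 325 / 5976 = 0.05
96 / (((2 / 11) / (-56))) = -29568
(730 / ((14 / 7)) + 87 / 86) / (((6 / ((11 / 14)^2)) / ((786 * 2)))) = 498941927 / 8428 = 59200.51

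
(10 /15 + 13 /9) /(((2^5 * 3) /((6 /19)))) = 1 /144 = 0.01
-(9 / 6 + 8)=-19 / 2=-9.50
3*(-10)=-30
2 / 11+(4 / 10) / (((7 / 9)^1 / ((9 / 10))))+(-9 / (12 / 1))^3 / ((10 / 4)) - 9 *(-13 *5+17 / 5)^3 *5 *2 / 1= 1295881732741 / 61600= 21037041.12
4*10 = 40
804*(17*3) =41004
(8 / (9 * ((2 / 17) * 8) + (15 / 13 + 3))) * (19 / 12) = 4199 / 4185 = 1.00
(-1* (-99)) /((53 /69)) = 6831 /53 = 128.89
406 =406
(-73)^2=5329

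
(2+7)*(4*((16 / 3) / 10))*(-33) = -3168 / 5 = -633.60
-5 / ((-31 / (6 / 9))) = 0.11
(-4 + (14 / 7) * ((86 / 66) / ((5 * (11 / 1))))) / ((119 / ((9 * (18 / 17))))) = -22788 / 71995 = -0.32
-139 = -139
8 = 8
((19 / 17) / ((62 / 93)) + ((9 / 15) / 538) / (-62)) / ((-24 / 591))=-936376263 / 22682080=-41.28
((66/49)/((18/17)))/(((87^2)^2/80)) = 0.00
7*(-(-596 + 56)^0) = -7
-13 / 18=-0.72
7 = 7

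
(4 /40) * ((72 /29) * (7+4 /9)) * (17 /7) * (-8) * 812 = -29158.40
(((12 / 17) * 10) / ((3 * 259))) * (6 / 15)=16 / 4403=0.00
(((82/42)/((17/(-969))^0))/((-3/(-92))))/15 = 3772/945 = 3.99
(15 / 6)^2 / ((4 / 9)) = 225 / 16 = 14.06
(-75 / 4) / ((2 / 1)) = -9.38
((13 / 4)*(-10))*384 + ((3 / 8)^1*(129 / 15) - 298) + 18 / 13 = -6642163 / 520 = -12773.39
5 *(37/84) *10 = 925/42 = 22.02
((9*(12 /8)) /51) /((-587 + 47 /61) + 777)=61 /43962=0.00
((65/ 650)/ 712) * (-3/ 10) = -3/ 71200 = -0.00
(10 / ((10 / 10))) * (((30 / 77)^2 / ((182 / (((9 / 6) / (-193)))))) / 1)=-6750 / 104131027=-0.00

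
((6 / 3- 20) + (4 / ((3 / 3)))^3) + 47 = 93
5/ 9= 0.56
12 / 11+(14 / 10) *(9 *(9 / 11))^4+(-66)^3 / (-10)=481204275 / 14641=32866.90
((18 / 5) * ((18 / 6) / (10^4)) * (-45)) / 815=-0.00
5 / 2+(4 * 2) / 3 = 31 / 6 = 5.17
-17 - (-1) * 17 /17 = -16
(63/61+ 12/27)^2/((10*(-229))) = -657721/690208290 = -0.00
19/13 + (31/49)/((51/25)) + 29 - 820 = -25639661/32487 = -789.23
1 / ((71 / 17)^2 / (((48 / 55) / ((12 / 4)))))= 4624 / 277255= 0.02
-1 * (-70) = 70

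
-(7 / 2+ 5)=-17 / 2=-8.50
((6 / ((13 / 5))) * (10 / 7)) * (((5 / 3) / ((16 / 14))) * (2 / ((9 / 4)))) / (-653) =-500 / 76401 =-0.01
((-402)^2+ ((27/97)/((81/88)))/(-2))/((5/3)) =96962.31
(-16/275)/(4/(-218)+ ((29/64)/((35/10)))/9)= 3515904/239525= 14.68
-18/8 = -9/4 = -2.25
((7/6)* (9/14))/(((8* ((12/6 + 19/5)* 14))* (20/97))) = 291/51968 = 0.01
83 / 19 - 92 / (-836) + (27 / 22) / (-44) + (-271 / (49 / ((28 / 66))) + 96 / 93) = 37554085 / 11973192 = 3.14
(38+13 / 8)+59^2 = 28165 / 8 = 3520.62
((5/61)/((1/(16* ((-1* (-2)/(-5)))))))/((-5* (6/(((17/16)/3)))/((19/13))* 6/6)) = 323/35685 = 0.01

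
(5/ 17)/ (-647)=-5/ 10999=-0.00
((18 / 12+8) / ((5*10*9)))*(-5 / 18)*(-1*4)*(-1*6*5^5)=-11875 / 27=-439.81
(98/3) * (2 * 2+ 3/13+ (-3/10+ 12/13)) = 30919/195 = 158.56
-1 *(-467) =467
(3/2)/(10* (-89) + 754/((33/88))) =9/6724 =0.00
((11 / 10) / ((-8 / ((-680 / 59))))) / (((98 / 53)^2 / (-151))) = -79317733 / 1133272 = -69.99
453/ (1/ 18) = 8154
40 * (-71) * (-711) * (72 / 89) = 145385280 / 89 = 1633542.47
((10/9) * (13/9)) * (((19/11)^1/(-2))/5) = -247/891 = -0.28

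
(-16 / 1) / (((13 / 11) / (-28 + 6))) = 3872 / 13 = 297.85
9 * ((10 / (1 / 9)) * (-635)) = -514350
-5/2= -2.50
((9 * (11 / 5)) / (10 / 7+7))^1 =693 / 295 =2.35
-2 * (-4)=8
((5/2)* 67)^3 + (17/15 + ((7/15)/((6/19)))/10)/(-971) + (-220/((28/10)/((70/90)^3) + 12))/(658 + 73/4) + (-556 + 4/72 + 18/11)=3980488318181218453/847116518600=4698867.55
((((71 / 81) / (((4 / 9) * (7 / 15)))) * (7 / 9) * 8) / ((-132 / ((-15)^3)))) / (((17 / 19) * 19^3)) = 44375 / 405042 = 0.11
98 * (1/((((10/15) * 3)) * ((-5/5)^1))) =-49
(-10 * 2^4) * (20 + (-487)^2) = -37950240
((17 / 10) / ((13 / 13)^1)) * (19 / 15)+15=2573 / 150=17.15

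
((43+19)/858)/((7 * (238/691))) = 0.03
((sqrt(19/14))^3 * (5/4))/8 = 95 * sqrt(266)/6272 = 0.25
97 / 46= 2.11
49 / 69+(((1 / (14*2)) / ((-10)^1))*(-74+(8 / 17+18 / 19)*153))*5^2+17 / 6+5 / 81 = -324164 / 35397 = -9.16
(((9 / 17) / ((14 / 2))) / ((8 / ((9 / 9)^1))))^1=0.01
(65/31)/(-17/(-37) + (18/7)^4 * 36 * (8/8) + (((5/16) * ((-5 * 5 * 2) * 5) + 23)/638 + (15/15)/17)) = 501033573040/376213758795821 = 0.00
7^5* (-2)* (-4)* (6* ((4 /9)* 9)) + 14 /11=3226945.27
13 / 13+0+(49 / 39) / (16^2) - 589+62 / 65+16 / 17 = -497387963 / 848640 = -586.10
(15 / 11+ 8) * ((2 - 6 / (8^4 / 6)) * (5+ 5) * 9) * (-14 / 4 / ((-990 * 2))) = 1470119 / 495616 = 2.97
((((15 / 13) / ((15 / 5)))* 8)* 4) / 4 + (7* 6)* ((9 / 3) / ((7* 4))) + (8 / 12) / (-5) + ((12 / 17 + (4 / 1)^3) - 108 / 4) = 299341 / 6630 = 45.15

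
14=14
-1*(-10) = 10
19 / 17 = 1.12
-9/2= -4.50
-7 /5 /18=-7 /90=-0.08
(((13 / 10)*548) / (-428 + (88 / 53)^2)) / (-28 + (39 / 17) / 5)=85048093 / 1398171614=0.06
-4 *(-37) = 148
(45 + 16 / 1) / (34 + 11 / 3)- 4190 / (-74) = 243506 / 4181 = 58.24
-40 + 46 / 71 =-2794 / 71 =-39.35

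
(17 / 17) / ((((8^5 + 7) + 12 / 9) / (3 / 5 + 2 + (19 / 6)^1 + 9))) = 443 / 983290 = 0.00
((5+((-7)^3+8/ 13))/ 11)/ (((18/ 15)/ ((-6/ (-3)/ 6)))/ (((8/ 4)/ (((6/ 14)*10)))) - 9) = 10234/ 429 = 23.86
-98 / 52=-49 / 26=-1.88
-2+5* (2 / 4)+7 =15 / 2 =7.50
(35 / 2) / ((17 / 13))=455 / 34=13.38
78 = 78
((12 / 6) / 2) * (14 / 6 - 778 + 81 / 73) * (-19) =3222932 / 219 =14716.58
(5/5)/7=1/7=0.14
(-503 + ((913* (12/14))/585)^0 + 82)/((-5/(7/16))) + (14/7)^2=163/4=40.75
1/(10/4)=2/5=0.40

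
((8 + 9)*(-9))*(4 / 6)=-102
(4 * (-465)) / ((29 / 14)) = -26040 / 29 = -897.93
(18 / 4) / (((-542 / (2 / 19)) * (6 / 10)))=-15 / 10298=-0.00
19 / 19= 1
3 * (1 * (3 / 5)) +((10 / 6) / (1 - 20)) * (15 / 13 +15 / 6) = 1.48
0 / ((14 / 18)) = 0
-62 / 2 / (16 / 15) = -465 / 16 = -29.06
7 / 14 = 1 / 2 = 0.50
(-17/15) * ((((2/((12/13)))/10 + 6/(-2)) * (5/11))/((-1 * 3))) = -2839/5940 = -0.48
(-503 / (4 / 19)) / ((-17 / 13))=124241 / 68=1827.07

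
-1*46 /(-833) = 46 /833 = 0.06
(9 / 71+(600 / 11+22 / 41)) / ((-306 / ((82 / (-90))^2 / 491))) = -72481481 / 237617805150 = -0.00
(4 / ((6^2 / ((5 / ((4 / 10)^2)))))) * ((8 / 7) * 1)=250 / 63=3.97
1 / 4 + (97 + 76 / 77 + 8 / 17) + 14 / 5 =2657469 / 26180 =101.51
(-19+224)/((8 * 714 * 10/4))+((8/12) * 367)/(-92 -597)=-670519/1967784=-0.34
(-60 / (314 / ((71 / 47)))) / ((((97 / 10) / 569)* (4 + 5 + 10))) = -12119700 / 13599497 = -0.89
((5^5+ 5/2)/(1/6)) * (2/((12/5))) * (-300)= -4691250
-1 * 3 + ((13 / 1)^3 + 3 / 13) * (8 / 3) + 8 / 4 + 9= 228824 / 39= 5867.28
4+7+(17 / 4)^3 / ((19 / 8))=6585 / 152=43.32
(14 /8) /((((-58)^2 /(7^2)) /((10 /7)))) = 245 /6728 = 0.04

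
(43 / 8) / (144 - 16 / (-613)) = 26359 / 706304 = 0.04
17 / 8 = 2.12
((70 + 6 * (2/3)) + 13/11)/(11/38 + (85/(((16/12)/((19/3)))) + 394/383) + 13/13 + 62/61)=1468411276/7950959599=0.18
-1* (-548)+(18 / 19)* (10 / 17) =177184 / 323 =548.56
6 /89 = 0.07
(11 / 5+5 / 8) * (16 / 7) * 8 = 1808 / 35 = 51.66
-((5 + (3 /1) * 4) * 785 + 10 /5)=-13347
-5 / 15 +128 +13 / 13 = 386 / 3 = 128.67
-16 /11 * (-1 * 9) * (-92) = -13248 /11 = -1204.36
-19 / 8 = -2.38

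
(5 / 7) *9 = 6.43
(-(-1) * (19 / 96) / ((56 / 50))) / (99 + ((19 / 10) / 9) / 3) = 21375 / 11983552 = 0.00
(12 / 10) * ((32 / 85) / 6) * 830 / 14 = 2656 / 595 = 4.46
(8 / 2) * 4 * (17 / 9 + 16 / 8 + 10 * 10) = 14960 / 9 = 1662.22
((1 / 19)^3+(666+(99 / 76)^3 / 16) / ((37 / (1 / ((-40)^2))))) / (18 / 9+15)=947863871 / 1413713428480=0.00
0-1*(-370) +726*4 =3274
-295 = -295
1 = 1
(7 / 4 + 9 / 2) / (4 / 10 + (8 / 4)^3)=125 / 168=0.74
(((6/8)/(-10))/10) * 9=-27/400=-0.07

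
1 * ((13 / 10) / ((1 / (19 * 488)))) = 60268 / 5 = 12053.60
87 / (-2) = -87 / 2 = -43.50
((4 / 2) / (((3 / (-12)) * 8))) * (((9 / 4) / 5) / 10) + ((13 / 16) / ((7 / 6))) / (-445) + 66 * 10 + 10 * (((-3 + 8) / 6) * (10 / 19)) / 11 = 25794742073 / 39062100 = 660.35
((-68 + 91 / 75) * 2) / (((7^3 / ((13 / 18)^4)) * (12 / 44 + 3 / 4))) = -1573682539 / 15190355250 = -0.10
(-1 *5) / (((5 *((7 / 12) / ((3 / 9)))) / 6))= -3.43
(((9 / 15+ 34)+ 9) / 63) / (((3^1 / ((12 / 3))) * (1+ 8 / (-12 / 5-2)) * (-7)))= 0.16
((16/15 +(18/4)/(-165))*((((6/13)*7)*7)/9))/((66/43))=722701/424710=1.70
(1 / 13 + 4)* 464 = 24592 / 13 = 1891.69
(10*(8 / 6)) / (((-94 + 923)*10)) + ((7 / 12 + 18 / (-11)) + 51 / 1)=5465773 / 109428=49.95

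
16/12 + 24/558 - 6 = -430/93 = -4.62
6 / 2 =3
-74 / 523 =-0.14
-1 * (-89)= 89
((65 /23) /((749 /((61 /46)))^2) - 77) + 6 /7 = -2078912704427 /27302796668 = -76.14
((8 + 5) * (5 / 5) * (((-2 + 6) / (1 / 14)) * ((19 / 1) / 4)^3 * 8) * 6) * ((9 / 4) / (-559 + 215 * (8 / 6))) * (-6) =7982793 / 43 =185646.35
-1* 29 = -29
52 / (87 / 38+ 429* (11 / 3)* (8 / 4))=1976 / 119635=0.02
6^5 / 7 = 7776 / 7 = 1110.86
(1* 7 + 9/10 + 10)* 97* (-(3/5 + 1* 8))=-746609/50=-14932.18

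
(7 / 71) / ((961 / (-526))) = -3682 / 68231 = -0.05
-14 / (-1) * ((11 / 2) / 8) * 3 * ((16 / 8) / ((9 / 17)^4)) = 6431117 / 8748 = 735.15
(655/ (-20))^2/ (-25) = -17161/ 400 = -42.90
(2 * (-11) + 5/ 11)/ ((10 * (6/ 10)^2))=-395/ 66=-5.98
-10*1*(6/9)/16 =-0.42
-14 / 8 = -1.75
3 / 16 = 0.19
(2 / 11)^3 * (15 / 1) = 120 / 1331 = 0.09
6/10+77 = 388/5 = 77.60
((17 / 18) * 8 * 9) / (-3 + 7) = 17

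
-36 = -36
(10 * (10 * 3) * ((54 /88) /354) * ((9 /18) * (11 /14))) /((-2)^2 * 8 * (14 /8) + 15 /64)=5400 /1486387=0.00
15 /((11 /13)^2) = 20.95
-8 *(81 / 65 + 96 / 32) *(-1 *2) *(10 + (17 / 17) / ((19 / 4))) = 856704 / 1235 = 693.69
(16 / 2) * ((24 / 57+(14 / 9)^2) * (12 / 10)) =69952 / 2565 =27.27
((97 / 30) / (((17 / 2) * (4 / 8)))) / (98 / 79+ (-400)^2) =7663 / 1611612495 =0.00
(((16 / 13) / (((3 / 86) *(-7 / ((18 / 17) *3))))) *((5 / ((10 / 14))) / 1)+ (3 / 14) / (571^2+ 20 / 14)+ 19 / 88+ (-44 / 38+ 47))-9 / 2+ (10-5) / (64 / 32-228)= -6721916286045447 / 95296982584232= -70.54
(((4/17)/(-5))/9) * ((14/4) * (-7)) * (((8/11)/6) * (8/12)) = 784/75735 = 0.01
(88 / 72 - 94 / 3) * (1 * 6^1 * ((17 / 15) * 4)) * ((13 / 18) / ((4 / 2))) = -119782 / 405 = -295.76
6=6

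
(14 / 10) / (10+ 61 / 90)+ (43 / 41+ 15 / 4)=776971 / 157604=4.93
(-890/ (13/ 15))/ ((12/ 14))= -15575/ 13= -1198.08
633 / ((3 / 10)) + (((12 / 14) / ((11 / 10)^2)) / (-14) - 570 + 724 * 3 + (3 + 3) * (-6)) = 21794704 / 5929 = 3675.95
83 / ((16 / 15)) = 1245 / 16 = 77.81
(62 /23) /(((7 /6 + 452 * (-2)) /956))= -2.85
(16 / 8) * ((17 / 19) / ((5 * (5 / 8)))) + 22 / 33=1766 / 1425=1.24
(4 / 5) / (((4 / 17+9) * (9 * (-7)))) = -68 / 49455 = -0.00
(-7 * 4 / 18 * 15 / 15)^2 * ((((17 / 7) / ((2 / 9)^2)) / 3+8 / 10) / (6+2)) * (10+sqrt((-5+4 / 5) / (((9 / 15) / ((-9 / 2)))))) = 16849 * sqrt(14) / 2160+16849 / 324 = 81.19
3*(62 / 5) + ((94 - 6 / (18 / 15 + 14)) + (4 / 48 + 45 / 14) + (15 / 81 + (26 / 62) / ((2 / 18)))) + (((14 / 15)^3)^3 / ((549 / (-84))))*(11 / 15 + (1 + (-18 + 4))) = 242032384714854944531 / 1740351638320312500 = 139.07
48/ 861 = 16/ 287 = 0.06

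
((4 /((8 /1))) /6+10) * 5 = 605 /12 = 50.42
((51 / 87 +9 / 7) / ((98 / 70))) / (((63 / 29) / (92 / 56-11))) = -124450 / 21609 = -5.76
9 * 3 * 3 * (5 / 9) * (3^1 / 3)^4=45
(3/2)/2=0.75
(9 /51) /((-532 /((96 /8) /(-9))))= 1 /2261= 0.00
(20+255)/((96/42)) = 1925/16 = 120.31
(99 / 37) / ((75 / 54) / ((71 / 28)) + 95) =63261 / 2259035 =0.03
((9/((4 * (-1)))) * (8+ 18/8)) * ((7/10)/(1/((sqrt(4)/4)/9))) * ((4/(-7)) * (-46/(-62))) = 943/2480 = 0.38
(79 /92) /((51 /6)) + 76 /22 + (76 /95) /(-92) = 152551 /43010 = 3.55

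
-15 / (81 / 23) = -4.26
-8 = -8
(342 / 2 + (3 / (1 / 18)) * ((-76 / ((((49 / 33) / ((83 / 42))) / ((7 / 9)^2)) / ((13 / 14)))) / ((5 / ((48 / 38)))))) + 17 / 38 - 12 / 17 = -95654729 / 158270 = -604.38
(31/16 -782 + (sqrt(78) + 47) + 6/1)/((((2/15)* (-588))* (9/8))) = 58165/7056 -5* sqrt(78)/441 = 8.14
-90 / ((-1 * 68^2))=45 / 2312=0.02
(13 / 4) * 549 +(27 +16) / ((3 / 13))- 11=23515 / 12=1959.58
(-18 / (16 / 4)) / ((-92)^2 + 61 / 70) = -315 / 592541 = -0.00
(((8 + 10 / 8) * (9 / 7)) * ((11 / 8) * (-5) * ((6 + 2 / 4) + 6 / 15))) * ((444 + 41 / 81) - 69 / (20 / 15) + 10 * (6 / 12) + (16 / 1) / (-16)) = -1203347189 / 5376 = -223836.90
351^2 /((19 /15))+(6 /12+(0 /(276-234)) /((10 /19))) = 3696049 /38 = 97264.45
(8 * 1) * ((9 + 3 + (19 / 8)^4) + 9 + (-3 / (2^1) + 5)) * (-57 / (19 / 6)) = -2076057 / 256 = -8109.60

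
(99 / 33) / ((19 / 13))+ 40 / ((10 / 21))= 86.05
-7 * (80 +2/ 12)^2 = -44986.86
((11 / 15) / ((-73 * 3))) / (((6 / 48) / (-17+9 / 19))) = 27632 / 62415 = 0.44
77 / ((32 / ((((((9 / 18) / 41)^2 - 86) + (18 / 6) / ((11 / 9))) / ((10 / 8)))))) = -8651083 / 53792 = -160.82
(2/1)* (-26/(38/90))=-2340/19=-123.16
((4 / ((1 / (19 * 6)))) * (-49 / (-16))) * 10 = 13965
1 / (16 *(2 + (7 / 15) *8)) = 15 / 1376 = 0.01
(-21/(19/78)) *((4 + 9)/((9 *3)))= -2366/57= -41.51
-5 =-5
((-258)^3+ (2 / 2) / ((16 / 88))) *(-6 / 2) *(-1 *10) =-515205195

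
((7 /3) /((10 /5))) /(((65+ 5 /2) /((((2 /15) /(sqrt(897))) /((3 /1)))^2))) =28 /735652125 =0.00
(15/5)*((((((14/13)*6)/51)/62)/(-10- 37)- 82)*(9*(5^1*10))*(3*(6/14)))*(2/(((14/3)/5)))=-4812086718000/15777853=-304989.96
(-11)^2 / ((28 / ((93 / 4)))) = 11253 / 112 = 100.47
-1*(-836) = 836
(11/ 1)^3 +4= 1335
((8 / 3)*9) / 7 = 24 / 7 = 3.43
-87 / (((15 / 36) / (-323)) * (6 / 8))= 449616 / 5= 89923.20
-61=-61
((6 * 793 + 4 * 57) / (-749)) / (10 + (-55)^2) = -4986 / 2273215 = -0.00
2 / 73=0.03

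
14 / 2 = 7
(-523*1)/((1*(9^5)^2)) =-523/3486784401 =-0.00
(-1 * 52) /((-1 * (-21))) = -52 /21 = -2.48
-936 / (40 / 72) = -8424 / 5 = -1684.80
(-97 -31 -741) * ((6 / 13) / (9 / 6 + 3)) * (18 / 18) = -3476 / 39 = -89.13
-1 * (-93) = 93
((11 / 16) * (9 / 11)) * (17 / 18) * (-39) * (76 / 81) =-4199 / 216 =-19.44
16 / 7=2.29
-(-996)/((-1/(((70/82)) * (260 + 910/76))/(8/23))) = -1441112400/17917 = -80432.68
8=8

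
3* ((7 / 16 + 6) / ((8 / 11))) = 3399 / 128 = 26.55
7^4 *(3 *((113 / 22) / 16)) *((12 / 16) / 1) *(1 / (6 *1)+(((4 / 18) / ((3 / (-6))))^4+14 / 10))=2784.65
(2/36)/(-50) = -1/900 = -0.00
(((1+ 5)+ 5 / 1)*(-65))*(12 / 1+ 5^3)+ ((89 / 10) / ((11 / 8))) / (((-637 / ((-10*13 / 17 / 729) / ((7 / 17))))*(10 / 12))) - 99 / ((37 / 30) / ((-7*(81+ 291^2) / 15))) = 521937175381103 / 169615215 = 3077183.70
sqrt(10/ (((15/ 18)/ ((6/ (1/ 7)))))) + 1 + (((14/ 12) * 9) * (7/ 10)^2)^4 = 6 * sqrt(14) + 1122744263281/ 1600000000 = 724.17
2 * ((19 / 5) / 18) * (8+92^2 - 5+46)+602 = 188837 / 45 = 4196.38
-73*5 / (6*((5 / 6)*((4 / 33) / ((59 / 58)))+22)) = -710655 / 258164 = -2.75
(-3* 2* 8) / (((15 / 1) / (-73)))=1168 / 5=233.60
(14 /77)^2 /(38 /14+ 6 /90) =105 /8833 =0.01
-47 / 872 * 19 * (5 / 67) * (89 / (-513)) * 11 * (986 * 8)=1150.44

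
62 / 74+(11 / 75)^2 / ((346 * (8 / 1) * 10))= 0.84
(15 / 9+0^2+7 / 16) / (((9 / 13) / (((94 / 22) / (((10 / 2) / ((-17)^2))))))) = 17834479 / 23760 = 750.61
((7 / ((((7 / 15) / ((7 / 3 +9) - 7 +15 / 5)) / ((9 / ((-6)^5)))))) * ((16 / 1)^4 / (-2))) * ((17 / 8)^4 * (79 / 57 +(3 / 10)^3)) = 73993676009 / 615600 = 120197.65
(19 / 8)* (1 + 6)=133 / 8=16.62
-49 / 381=-0.13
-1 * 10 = -10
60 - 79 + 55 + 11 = 47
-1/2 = -0.50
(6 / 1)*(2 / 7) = 12 / 7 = 1.71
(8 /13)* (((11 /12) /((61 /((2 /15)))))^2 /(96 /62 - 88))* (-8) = 7502 /32815033875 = 0.00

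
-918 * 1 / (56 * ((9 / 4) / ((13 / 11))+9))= -221 / 147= -1.50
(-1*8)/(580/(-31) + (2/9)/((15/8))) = 8370/19451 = 0.43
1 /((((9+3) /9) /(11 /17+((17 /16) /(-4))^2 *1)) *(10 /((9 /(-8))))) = -0.06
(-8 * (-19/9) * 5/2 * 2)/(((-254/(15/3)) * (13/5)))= -9500/14859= -0.64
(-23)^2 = 529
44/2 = 22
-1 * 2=-2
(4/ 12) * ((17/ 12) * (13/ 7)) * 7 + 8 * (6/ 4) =18.14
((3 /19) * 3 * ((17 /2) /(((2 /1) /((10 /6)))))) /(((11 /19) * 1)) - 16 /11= 191 /44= 4.34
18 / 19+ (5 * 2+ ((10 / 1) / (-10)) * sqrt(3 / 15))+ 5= 303 / 19 - sqrt(5) / 5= 15.50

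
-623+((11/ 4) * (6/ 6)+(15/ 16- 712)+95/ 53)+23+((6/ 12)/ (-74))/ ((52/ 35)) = -66614463/ 50986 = -1306.52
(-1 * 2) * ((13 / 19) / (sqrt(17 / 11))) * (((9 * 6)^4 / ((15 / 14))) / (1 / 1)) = -1031704128 * sqrt(187) / 1615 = -8735815.33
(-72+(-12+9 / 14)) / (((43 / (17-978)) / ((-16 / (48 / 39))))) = -14579331 / 602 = -24218.16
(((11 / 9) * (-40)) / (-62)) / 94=110 / 13113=0.01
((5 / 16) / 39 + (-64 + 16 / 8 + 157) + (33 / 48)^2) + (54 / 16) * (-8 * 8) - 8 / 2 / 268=-80628739 / 668928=-120.53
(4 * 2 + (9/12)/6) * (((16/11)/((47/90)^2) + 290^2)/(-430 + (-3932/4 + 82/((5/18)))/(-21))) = -3487021321875/2027071178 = -1720.23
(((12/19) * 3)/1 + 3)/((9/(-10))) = -310/57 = -5.44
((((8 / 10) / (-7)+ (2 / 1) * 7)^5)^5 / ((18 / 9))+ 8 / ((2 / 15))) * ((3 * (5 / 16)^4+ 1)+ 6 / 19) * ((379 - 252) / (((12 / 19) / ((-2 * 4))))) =-5191838105532765048180640233174046902340560559595373516949293019577401153 / 130963732389059072344433593750000000000000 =-39643327284756736392686270000000.00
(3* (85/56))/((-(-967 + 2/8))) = 85/18046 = 0.00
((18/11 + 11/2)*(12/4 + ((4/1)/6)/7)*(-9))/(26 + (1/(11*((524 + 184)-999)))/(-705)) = -6280820325/821440634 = -7.65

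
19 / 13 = 1.46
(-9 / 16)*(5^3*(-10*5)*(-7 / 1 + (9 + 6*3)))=140625 / 2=70312.50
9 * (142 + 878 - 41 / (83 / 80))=732420 / 83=8824.34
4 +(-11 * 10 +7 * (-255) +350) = -1541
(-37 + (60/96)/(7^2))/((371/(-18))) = 130491/72716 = 1.79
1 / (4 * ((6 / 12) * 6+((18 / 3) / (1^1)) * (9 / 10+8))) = 5 / 1128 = 0.00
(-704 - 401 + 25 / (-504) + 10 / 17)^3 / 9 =-847402931992418140625 / 5660840037888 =-149695615.20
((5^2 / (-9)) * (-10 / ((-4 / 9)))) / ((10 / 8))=-50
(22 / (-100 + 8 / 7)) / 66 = -7 / 2076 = -0.00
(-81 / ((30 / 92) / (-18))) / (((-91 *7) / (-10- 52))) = 1386072 / 3185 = 435.19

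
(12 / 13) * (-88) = -1056 / 13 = -81.23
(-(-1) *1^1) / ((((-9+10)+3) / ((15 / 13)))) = 15 / 52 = 0.29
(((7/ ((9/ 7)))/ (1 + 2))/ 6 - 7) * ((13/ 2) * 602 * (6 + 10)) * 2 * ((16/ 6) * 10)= -5434374400/ 243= -22363680.66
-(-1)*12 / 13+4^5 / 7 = 147.21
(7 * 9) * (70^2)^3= 7411887000000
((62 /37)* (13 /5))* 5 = 806 /37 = 21.78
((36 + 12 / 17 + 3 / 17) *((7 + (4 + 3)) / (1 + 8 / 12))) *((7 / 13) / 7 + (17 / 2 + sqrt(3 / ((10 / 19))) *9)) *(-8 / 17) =-948024 *sqrt(570) / 7225-23489928 / 18785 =-4383.16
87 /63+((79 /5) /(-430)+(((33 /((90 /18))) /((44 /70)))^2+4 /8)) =112.09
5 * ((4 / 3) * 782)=15640 / 3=5213.33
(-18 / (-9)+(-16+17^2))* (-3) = -825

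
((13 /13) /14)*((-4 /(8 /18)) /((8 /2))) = -9 /56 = -0.16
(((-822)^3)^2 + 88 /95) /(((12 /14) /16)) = 1641128311015159846208 /285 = 5758344950930385425.29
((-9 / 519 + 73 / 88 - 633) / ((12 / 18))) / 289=-28873281 / 8799472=-3.28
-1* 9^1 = -9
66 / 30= 11 / 5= 2.20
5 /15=1 /3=0.33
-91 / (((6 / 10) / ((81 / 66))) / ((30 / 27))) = -2275 / 11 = -206.82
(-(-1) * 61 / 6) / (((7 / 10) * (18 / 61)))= 18605 / 378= 49.22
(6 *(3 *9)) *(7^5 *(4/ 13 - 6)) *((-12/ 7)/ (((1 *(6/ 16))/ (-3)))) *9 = -24868674432/ 13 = -1912974956.31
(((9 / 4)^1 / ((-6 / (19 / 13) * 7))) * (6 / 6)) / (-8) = 57 / 5824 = 0.01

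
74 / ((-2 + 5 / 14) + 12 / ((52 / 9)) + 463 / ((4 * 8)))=215488 / 43397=4.97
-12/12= -1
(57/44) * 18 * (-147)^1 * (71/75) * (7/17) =-12493089/9350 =-1336.16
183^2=33489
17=17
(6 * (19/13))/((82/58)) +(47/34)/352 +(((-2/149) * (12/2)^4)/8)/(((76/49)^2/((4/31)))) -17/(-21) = 1541123241305189/223369179249216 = 6.90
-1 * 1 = -1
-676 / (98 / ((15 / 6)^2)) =-4225 / 98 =-43.11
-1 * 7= -7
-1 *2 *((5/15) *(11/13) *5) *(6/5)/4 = -11/13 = -0.85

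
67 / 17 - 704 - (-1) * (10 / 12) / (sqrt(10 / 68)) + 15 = -682.89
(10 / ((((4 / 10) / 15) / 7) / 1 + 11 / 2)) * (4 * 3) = 126000 / 5779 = 21.80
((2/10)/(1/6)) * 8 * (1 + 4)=48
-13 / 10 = -1.30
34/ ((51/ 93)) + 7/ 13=813/ 13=62.54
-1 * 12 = -12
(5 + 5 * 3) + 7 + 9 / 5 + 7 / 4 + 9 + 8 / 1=951 / 20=47.55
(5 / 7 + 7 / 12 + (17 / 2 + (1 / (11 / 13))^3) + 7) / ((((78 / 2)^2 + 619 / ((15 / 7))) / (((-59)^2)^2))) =124965677538145 / 1011751664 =123514.18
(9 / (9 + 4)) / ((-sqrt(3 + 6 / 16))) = -2*sqrt(6) / 13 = -0.38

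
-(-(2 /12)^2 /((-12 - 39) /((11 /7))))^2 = -121 /165173904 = -0.00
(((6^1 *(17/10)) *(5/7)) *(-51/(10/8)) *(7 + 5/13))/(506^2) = -249696/29124095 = -0.01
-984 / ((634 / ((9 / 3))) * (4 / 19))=-7011 / 317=-22.12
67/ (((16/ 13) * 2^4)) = 3.40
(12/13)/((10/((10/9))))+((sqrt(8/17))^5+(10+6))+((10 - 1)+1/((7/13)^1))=128*sqrt(34)/4913+7360/273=27.11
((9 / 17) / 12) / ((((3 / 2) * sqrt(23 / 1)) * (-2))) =-sqrt(23) / 1564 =-0.00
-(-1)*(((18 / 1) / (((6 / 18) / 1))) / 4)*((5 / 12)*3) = 135 / 8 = 16.88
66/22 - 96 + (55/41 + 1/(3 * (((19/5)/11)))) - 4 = -221299/2337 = -94.69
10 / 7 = 1.43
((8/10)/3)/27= 4/405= 0.01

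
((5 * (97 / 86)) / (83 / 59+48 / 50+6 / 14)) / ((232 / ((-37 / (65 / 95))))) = -3520360375 / 7486110112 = -0.47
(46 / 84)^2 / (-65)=-529 / 114660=-0.00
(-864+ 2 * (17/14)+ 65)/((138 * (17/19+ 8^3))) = -52972/4706835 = -0.01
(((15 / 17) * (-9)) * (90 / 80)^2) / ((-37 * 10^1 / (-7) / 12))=-45927 / 20128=-2.28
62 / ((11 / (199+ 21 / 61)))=753920 / 671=1123.58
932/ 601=1.55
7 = 7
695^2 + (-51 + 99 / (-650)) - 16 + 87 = 313979151 / 650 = 483044.85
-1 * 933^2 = -870489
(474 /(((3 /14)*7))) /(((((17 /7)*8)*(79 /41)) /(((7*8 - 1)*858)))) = 6771765 /17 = 398339.12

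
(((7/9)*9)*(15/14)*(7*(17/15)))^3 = 1685159/8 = 210644.88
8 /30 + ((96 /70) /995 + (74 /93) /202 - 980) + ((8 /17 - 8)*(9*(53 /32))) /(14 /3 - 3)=-5822637465047 /5560890825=-1047.07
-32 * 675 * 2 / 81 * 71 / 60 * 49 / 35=-883.56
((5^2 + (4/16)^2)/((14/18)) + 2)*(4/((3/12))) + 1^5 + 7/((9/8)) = 34952/63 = 554.79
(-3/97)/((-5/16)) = 48/485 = 0.10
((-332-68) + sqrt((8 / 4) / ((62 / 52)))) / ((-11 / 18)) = 7200 / 11-36*sqrt(403) / 341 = 652.43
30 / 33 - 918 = -10088 / 11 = -917.09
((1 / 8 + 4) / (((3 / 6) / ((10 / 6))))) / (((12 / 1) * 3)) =55 / 144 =0.38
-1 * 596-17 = -613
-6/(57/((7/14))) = -1/19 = -0.05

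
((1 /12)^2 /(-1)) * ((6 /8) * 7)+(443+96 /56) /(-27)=-199673 /12096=-16.51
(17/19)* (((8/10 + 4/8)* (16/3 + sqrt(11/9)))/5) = 221* sqrt(11)/2850 + 1768/1425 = 1.50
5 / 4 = 1.25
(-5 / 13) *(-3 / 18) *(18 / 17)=15 / 221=0.07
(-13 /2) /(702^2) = -1 /75816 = -0.00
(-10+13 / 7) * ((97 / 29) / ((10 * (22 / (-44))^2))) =-11058 / 1015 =-10.89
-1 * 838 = -838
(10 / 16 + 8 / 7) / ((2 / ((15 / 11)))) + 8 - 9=0.21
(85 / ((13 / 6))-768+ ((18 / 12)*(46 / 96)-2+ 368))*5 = -753065 / 416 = -1810.25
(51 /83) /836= 51 /69388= 0.00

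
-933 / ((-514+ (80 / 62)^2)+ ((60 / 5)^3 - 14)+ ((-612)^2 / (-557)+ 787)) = -499413441 / 704549815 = -0.71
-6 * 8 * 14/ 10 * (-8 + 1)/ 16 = 147/ 5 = 29.40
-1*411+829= 418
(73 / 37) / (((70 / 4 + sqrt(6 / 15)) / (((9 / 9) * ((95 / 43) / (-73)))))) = -33250 / 9732147 + 380 * sqrt(10) / 9732147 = -0.00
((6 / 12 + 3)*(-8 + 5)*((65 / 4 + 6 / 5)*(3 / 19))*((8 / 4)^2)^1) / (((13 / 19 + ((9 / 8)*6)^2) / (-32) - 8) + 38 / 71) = 12.99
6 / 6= 1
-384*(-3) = 1152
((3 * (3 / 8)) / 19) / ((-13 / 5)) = -45 / 1976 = -0.02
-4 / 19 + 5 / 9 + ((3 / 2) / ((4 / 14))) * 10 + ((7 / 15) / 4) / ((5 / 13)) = 908837 / 17100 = 53.15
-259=-259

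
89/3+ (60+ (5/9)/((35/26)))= 5675/63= 90.08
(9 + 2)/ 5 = 11/ 5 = 2.20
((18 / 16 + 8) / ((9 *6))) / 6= 0.03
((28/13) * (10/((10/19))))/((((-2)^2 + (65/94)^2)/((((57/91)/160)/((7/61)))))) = 145933167/468101270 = 0.31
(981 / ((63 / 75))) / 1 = 8175 / 7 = 1167.86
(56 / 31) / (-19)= -56 / 589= -0.10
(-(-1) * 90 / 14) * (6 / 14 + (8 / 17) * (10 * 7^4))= 60507495 / 833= 72638.05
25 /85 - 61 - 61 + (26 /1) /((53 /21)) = -100375 /901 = -111.40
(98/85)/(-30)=-49/1275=-0.04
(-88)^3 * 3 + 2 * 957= -2042502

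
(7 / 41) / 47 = 7 / 1927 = 0.00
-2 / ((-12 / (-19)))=-19 / 6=-3.17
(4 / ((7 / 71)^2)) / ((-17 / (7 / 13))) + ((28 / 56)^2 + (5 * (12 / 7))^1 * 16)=124.36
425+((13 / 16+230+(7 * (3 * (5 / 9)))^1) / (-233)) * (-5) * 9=1758985 / 3728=471.83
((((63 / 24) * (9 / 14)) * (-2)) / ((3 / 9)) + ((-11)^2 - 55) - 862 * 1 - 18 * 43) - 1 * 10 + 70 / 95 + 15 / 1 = -239307 / 152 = -1574.39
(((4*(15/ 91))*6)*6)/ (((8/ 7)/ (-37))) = -9990/ 13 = -768.46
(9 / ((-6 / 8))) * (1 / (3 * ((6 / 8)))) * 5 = -80 / 3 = -26.67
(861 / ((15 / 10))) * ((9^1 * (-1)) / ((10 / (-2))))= 5166 / 5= 1033.20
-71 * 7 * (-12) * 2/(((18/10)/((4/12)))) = 19880/9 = 2208.89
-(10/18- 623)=5602/9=622.44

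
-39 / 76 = -0.51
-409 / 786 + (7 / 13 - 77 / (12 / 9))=-1179809 / 20436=-57.73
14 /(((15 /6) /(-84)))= -2352 /5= -470.40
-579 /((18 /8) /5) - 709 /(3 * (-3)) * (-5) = -1680.56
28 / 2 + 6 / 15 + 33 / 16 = 1317 / 80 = 16.46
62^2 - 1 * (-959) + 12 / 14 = 4803.86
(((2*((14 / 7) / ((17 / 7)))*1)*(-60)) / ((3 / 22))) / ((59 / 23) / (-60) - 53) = 2428800 / 177769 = 13.66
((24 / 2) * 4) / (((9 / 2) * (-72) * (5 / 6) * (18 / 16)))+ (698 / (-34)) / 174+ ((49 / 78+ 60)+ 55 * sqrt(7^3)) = 156652874 / 2595645+ 385 * sqrt(7) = 1078.97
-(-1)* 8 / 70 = 4 / 35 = 0.11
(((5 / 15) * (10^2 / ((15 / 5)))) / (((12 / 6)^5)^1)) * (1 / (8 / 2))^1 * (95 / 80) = 475 / 4608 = 0.10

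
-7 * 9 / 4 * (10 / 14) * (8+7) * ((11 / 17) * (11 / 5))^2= -341.96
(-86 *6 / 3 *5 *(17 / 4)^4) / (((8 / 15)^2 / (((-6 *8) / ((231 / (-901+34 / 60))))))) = -1039441813275 / 5632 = -184559981.05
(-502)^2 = 252004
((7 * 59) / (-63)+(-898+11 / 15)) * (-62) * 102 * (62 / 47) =5315667712 / 705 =7539954.20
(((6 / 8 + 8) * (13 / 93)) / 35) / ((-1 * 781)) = -13 / 290532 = -0.00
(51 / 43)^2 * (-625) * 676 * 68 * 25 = -1868168250000 / 1849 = -1010366819.90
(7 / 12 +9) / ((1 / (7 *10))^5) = 48320125000 / 3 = 16106708333.33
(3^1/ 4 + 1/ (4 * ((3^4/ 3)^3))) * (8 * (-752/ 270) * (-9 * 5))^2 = 133572044800/ 177147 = 754018.10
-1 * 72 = -72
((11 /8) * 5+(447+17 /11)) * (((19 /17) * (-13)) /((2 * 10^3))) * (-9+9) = 0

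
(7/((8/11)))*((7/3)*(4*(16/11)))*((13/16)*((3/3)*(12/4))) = 637/2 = 318.50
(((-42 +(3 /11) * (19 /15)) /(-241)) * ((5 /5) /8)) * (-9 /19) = -20619 /2014760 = -0.01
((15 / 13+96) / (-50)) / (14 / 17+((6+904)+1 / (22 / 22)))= -7157 / 3358550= -0.00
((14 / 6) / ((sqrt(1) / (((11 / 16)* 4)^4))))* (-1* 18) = -2402.04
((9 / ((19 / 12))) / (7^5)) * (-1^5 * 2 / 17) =-216 / 5428661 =-0.00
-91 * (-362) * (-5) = -164710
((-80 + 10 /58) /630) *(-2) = 463 /1827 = 0.25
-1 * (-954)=954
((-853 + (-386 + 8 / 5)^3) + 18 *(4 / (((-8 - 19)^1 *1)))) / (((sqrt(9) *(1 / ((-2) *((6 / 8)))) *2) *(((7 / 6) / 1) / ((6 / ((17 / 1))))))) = 4295880.85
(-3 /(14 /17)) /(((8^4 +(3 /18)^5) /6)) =-1189728 /222953479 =-0.01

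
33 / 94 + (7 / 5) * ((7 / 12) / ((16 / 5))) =5471 / 9024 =0.61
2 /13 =0.15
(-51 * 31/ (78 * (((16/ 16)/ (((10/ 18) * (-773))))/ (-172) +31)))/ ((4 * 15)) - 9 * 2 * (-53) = 1533479042915/ 1607438742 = 953.99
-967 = -967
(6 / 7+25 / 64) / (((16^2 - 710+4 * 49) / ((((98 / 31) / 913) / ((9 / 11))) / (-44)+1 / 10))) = -1654133 / 3423530880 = -0.00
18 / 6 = 3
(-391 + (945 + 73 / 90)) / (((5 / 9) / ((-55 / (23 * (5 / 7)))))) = -167167 / 50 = -3343.34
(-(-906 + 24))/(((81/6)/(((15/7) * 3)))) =420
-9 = -9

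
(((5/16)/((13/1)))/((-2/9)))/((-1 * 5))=9/416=0.02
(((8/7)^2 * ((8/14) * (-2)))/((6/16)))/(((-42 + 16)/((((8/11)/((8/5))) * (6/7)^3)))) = 737280/16823807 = 0.04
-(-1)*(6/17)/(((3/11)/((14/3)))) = 308/51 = 6.04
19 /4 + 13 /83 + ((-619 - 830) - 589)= -674987 /332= -2033.09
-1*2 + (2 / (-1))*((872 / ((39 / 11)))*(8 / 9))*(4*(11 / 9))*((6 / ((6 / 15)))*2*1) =-67529786 / 1053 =-64130.85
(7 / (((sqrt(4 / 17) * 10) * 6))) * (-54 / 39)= -21 * sqrt(17) / 260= -0.33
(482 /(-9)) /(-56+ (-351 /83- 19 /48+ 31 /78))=8321248 /9357879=0.89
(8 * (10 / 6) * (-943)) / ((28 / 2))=-898.10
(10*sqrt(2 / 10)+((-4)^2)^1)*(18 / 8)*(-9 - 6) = -540 - 135*sqrt(5) / 2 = -690.93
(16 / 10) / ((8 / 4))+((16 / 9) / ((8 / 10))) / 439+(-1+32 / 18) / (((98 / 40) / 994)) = 6249704 / 19755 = 316.36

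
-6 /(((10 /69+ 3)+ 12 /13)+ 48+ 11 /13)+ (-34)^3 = -932765219 /23732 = -39304.11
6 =6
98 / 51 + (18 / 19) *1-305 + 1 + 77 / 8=-2259755 / 7752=-291.51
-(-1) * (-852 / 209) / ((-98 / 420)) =25560 / 1463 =17.47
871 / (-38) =-871 / 38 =-22.92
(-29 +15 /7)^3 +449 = -6490665 /343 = -18923.22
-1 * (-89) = 89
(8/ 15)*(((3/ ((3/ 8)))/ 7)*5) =64/ 21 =3.05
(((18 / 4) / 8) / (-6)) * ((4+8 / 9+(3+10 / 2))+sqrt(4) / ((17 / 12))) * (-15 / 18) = 2735 / 2448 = 1.12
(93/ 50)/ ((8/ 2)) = 93/ 200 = 0.46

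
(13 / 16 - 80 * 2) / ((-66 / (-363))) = -28017 / 32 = -875.53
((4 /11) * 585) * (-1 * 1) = -2340 /11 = -212.73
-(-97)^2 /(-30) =9409 /30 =313.63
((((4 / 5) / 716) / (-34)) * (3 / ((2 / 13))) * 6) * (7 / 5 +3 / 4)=-5031 / 608600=-0.01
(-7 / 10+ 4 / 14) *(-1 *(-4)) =-58 / 35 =-1.66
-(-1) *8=8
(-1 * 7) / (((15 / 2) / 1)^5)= -224 / 759375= -0.00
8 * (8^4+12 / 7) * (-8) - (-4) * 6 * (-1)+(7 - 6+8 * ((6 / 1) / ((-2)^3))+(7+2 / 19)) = -34882656 / 133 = -262275.61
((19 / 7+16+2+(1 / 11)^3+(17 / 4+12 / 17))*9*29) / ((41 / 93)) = 394775222445 / 25975796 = 15197.81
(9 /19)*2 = 18 /19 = 0.95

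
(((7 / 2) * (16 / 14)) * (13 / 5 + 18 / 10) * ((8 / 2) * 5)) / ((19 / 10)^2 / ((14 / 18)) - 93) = -3.98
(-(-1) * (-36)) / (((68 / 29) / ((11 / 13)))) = -12.99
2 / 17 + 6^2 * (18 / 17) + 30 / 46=15205 / 391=38.89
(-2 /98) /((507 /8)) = -0.00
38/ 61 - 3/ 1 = -145/ 61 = -2.38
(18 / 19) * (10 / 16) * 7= 315 / 76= 4.14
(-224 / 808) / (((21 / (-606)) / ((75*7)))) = 4200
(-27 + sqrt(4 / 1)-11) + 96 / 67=-2316 / 67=-34.57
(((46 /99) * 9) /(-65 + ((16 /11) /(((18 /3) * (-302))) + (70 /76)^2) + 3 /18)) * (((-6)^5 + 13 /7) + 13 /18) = 4911958518412 /9668541519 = 508.04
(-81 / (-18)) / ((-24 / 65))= -195 / 16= -12.19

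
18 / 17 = 1.06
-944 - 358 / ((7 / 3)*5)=-34114 / 35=-974.69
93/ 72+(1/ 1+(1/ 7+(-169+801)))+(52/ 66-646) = -10.78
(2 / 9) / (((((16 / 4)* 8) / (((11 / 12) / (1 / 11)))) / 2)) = 121 / 864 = 0.14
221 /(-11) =-221 /11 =-20.09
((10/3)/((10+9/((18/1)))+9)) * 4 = 0.68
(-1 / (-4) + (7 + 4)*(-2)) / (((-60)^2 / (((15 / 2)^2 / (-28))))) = 87 / 7168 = 0.01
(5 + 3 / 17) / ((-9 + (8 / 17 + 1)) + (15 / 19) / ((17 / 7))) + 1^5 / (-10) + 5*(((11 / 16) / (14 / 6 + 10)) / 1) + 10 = 65161063 / 6887920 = 9.46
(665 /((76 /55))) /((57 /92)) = 44275 /57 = 776.75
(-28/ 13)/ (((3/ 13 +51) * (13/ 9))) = -14/ 481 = -0.03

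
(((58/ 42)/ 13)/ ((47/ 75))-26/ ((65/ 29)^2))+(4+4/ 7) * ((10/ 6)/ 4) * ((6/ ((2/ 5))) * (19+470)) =13966.42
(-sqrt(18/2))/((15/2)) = -2/5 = -0.40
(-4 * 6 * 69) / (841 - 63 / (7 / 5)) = -414 / 199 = -2.08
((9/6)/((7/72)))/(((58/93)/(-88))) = -441936/203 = -2177.02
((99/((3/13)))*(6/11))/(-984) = -39/164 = -0.24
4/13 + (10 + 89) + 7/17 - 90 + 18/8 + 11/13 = 11329/884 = 12.82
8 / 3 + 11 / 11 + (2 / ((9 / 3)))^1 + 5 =28 / 3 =9.33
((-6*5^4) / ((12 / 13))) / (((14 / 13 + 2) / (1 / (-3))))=21125 / 48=440.10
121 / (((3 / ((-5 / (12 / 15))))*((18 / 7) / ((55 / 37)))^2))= -448380625 / 5322672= -84.24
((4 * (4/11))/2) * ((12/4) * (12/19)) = 1.38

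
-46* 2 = -92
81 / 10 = 8.10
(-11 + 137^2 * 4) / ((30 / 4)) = 10008.67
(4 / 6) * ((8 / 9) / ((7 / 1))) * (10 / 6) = 80 / 567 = 0.14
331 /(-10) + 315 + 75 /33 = 31259 /110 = 284.17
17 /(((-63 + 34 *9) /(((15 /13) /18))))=85 /18954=0.00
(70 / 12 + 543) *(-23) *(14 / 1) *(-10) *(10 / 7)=2524633.33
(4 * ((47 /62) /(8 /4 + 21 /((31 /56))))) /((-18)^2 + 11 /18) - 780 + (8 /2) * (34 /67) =-188522912626 /242326739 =-777.97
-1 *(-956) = 956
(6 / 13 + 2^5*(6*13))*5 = 162270 / 13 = 12482.31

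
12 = 12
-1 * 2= -2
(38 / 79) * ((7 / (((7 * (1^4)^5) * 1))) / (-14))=-19 / 553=-0.03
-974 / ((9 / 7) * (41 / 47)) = -320446 / 369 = -868.42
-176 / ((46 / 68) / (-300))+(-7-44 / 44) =78044.17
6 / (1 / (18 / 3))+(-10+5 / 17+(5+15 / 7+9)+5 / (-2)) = 9505 / 238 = 39.94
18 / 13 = 1.38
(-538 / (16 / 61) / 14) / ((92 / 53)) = -869677 / 10304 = -84.40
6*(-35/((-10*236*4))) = 21/944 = 0.02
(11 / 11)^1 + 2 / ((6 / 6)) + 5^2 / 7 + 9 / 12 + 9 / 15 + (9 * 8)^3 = 52255829 / 140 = 373255.92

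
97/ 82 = 1.18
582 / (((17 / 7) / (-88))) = -358512 / 17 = -21088.94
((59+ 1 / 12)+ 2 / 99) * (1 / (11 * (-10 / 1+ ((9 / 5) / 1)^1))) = -117025 / 178596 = -0.66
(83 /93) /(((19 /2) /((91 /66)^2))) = 687323 /3848526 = 0.18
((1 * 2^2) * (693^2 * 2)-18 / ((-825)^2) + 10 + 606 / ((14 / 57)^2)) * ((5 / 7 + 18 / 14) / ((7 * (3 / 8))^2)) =1827103112107456 / 1634180625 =1118054.57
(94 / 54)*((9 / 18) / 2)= 47 / 108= 0.44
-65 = -65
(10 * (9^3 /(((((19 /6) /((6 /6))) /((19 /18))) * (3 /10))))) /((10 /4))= 3240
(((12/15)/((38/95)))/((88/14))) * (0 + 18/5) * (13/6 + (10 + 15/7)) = 1803/110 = 16.39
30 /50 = 3 /5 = 0.60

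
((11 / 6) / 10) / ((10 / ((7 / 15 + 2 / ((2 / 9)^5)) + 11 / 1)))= 9773357 / 144000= 67.87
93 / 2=46.50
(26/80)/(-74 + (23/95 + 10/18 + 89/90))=-2223/493940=-0.00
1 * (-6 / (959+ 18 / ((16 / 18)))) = -24 / 3917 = -0.01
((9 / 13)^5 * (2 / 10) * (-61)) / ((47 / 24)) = -86447736 / 87253855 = -0.99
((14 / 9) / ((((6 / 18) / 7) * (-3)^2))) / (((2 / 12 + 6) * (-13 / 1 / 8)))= -1568 / 4329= -0.36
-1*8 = -8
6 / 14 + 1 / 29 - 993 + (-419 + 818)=-120488 / 203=-593.54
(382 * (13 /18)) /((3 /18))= 4966 /3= 1655.33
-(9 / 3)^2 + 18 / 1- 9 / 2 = 9 / 2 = 4.50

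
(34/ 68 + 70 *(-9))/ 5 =-1259/ 10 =-125.90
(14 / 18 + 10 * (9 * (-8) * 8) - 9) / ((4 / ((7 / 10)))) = -181699 / 180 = -1009.44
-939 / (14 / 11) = -10329 / 14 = -737.79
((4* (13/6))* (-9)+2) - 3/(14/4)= -538/7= -76.86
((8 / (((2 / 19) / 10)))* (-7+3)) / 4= -760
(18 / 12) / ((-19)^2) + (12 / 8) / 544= 2715 / 392768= 0.01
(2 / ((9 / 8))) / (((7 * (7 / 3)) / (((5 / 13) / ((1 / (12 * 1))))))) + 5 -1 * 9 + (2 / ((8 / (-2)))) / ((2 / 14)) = -8915 / 1274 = -7.00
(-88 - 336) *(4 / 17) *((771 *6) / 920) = -980712 / 1955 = -501.64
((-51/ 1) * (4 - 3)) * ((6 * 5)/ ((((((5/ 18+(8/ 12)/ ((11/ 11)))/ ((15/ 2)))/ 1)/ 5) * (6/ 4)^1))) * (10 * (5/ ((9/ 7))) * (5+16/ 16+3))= -14175000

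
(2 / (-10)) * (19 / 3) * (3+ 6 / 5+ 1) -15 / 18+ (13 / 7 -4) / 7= -18929 / 2450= -7.73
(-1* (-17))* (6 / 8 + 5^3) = 8551 / 4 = 2137.75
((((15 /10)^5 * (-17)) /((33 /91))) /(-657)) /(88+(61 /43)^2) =25743627 /4276662368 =0.01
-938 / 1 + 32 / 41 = -38426 / 41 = -937.22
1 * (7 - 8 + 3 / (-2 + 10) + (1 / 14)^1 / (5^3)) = -0.62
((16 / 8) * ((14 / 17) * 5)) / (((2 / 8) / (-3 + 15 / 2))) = 2520 / 17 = 148.24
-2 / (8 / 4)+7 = 6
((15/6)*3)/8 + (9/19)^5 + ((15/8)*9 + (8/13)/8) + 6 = 12316018123/515028592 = 23.91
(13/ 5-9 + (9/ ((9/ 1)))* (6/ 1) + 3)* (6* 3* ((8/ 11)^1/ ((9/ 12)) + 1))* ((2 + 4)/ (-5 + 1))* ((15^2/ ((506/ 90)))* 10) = -154001250/ 2783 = -55336.42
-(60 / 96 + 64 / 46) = -371 / 184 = -2.02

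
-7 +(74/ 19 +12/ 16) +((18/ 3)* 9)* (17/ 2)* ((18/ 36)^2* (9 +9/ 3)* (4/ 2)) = 209125/ 76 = 2751.64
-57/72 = -19/24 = -0.79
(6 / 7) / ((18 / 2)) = 2 / 21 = 0.10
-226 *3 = -678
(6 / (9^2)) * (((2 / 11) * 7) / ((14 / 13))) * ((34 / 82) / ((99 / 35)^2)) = 541450 / 119346777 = 0.00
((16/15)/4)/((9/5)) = 4/27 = 0.15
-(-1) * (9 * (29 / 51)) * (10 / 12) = 145 / 34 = 4.26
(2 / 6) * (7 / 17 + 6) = 109 / 51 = 2.14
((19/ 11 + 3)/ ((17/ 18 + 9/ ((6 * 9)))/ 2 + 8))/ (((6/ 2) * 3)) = 0.06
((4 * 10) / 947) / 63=40 / 59661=0.00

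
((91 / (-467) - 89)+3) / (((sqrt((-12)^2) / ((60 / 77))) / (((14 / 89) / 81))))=-402530 / 37032633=-0.01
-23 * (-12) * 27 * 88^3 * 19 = 96488257536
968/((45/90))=1936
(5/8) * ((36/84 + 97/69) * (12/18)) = 2215/2898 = 0.76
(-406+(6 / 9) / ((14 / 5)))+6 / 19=-405.45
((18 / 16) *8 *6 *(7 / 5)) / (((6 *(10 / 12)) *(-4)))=-189 / 50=-3.78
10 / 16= 5 / 8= 0.62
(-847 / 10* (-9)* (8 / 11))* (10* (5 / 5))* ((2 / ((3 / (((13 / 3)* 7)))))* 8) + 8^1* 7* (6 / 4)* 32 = 899584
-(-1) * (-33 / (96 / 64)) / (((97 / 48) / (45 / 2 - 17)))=-5808 / 97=-59.88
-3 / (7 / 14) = -6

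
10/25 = 2/5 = 0.40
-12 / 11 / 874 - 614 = -2951504 / 4807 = -614.00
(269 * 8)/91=2152/91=23.65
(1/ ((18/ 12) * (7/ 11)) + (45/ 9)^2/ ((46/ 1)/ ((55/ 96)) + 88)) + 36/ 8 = 1107199/ 194376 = 5.70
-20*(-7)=140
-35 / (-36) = 35 / 36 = 0.97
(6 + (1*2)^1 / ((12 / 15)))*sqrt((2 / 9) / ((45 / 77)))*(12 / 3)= 34*sqrt(770) / 45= 20.97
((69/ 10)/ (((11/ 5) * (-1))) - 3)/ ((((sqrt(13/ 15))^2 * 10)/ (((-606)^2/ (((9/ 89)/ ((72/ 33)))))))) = -8824681080/ 1573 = -5610096.05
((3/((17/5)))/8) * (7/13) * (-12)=-315/442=-0.71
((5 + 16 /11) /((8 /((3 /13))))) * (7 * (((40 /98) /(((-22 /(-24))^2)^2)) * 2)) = 22083840 /14655641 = 1.51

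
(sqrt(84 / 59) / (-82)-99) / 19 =-99 / 19-sqrt(1239) / 45961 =-5.21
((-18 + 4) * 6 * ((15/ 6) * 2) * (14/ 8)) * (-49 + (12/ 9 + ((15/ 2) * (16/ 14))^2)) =-18965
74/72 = 37/36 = 1.03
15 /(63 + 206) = 0.06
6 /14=3 /7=0.43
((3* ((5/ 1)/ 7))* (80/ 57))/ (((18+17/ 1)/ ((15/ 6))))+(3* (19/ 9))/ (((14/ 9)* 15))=4527/ 9310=0.49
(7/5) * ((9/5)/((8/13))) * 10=819/20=40.95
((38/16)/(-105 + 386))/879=19/1975992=0.00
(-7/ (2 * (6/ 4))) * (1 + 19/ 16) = -245/ 48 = -5.10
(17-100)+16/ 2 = -75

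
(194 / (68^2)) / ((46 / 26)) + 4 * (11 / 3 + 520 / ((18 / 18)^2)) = 334161767 / 159528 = 2094.69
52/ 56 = 13/ 14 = 0.93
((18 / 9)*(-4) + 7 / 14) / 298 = -0.03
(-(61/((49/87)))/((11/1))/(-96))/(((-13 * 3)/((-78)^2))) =-68991/4312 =-16.00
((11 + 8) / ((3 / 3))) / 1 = 19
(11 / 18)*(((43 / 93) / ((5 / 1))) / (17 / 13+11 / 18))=6149 / 208785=0.03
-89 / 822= -0.11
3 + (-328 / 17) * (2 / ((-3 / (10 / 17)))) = 9161 / 867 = 10.57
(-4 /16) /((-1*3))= 1 /12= 0.08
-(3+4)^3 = -343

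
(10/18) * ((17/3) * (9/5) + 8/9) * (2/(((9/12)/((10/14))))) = 19960/1701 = 11.73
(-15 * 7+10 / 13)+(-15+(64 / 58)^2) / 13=-1151146 / 10933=-105.29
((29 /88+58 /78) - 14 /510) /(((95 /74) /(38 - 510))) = -1331835202 /3464175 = -384.46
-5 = -5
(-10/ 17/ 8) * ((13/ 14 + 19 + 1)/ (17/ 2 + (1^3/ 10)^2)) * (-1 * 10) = 1.81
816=816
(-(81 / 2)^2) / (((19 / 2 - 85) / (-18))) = -59049 / 151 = -391.05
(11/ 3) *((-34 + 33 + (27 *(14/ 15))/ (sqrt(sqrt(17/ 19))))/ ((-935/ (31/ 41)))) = -1302 *17^(3/ 4) *19^(1/ 4)/ 296225 + 31/ 10455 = -0.07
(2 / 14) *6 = 6 / 7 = 0.86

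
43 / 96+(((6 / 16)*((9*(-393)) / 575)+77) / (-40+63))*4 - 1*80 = -84507053 / 1269600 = -66.56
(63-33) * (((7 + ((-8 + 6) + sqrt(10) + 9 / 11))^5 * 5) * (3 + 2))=101183835000 * sqrt(10) / 14641 + 3535647168000 / 161051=43808063.03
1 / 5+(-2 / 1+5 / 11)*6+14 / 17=-7713 / 935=-8.25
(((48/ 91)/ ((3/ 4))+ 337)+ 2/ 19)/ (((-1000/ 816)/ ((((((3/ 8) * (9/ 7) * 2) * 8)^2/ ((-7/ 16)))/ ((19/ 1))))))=2779542490752/ 1408486625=1973.42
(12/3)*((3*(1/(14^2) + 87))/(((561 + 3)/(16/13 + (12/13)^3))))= 18894724/5059691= 3.73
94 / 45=2.09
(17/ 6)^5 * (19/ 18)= 26977283/ 139968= 192.74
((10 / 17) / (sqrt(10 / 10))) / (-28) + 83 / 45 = 19529 / 10710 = 1.82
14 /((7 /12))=24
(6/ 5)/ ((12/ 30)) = 3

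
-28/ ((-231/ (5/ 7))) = 20/ 231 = 0.09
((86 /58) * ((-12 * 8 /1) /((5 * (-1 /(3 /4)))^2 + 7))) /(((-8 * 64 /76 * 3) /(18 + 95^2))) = 66493179 /53708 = 1238.05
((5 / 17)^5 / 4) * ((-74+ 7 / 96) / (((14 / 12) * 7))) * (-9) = 199603125 / 4452671552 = 0.04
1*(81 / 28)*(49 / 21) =27 / 4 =6.75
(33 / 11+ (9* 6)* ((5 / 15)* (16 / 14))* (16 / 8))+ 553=4180 / 7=597.14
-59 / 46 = -1.28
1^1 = 1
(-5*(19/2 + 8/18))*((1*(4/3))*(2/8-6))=20585/54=381.20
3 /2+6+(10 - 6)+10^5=200023 /2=100011.50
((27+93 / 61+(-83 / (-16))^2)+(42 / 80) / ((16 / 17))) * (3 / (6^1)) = 4371899 / 156160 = 28.00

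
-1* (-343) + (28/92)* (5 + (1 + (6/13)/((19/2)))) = 1959041/5681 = 344.84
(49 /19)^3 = 117649 /6859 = 17.15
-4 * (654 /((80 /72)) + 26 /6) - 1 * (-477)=-1894.73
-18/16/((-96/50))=75/128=0.59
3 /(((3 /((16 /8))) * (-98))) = -1 /49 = -0.02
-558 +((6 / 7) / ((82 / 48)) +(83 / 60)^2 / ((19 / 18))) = -555.69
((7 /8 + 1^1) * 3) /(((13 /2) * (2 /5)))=225 /104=2.16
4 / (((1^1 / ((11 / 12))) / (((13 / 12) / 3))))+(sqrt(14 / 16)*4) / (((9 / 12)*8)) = sqrt(14) / 6+143 / 108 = 1.95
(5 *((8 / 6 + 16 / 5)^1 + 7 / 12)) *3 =307 / 4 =76.75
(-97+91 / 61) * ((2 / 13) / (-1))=11652 / 793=14.69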